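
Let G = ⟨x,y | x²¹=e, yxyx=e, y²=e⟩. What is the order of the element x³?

Compute successive powers until reaching e:
  (x³)¹ = x³, (x³)² = x⁶, (x³)³ = x⁹, (x³)⁴ = x¹², (x³)⁵ = x¹⁵, (x³)⁶ = x¹⁸, (x³)⁷ = e.
The smallest positive k with (x³)ᵏ = e is 7.

Answer: 7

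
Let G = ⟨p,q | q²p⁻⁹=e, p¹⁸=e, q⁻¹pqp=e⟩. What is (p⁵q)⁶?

Compute successive powers of (p⁵q), reducing at each step:
  (p⁵q)²: (p⁵q) · p⁵ = q;   q · q = p⁹
  (p⁵q)³: (p⁹) · p⁵ = p¹⁴;   (p¹⁴) · q = p⁵q⁻¹
  (p⁵q)⁴: (p⁵q⁻¹) · p⁵ = q⁻¹;   (q⁻¹) · q = e
  (p⁵q)⁵: e · p⁵ = p⁵;   (p⁵) · q = p⁵q
  (p⁵q)⁶: (p⁵q) · p⁵ = q;   q · q = p⁹

Answer: p⁹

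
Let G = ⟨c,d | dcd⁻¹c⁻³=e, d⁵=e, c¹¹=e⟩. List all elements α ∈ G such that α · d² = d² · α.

⟨d²⟩ ⊆ C_G(d²) since powers of d² commute with d²; so |C_G(d²)| ≥ |⟨d²⟩| = 5.
By orbit–stabilizer, |C_G(d²)| = |G| / |conj. class of d²| = 55 / 11 = 5.
The 5 elements commuting with d² are {e, d, d², d³, d⁴}.

Answer: {e, d, d², d³, d⁴}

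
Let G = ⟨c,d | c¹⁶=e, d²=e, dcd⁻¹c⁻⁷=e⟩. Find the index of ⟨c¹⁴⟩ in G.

First find ord(c¹⁴) by computing successive powers:
  (c¹⁴)¹ = c¹⁴, (c¹⁴)² = c¹², (c¹⁴)³ = c¹⁰, (c¹⁴)⁴ = c⁸, (c¹⁴)⁵ = c⁶, (c¹⁴)⁶ = c⁴, (c¹⁴)⁷ = c², (c¹⁴)⁸ = e.
So |⟨c¹⁴⟩| = ord(c¹⁴) = 8. With |G| = 32, by Lagrange [G : ⟨c¹⁴⟩] = 32/8 = 4.

Answer: 4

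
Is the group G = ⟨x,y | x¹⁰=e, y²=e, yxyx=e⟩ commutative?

x·y = xy but y·x = x⁹y, so x·y ≠ y·x and G is not abelian.

Answer: No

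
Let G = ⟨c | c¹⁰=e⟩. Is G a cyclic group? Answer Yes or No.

|G| = 10. The element c has order 10 (its powers give 10 distinct elements), so ⟨c⟩ = G and G is cyclic.

Answer: Yes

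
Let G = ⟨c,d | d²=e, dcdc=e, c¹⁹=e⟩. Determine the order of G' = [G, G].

G' = [G, G] is generated by all commutators. The generator-pair commutators are: [c, d] = c².
The subgroup they normally generate is {e, c, c², c³, c⁴, c⁵, c⁶, c⁷, c⁸, c⁹, c¹⁰, c¹¹, c¹², c¹³, c¹⁴, c¹⁵, c¹⁶, c¹⁷, c¹⁸}, of order 19.
Check: |G/G'| = 38/19 = 2 is the order of the abelianisation.

Answer: 19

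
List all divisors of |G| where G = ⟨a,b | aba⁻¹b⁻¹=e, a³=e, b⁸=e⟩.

|G| = 24 = 2³ · 3. By Lagrange's theorem the order of any subgroup divides 24; the divisors of 24 are 1, 2, 3, 4, 6, 8, 12, 24.

Answer: 1, 2, 3, 4, 6, 8, 12, 24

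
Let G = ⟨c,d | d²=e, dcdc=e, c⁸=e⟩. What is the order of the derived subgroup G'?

G' = [G, G] is generated by all commutators. The generator-pair commutators are: [c, d] = c².
The subgroup they normally generate is {e, c², c⁴, c⁶}, of order 4.
Check: |G/G'| = 16/4 = 4 is the order of the abelianisation.

Answer: 4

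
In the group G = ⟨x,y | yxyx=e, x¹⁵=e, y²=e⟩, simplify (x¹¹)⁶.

Compute successive powers of (x¹¹), reducing at each step:
  (x¹¹)²: (x¹¹) · x¹¹ = x⁷
  (x¹¹)³: (x⁷) · x¹¹ = x³
  (x¹¹)⁴: (x³) · x¹¹ = x¹⁴
  (x¹¹)⁵: (x¹⁴) · x¹¹ = x¹⁰
  (x¹¹)⁶: (x¹⁰) · x¹¹ = x⁶

Answer: x⁶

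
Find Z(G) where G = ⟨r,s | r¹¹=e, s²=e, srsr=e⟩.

An element z ∈ Z(G) iff z commutes with every generator.
For example e is central: e·r = r = r·e; e·s = s = s·e.
Whereas r ∉ Z(G) since r·s = rs ≠ r¹⁰s = s·r.
Checking each of the 22 elements this way gives Z(G) = {e}, of order 1.

Answer: {e}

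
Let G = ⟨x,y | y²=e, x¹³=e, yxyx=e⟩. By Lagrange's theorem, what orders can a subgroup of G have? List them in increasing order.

|G| = 26 = 2 · 13. By Lagrange's theorem the order of any subgroup divides 26; the divisors of 26 are 1, 2, 13, 26.

Answer: 1, 2, 13, 26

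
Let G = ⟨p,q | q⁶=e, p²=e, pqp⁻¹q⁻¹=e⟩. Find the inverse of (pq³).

The order of (pq³) is 2 (smallest k with (pq³)ᵏ = e), so (pq³)⁻¹ = (pq³)¹ = pq³.
Check: (pq³) · (pq³) → (pq³) · p = q³;   (q³) · q³ = e, giving e as required.

Answer: pq³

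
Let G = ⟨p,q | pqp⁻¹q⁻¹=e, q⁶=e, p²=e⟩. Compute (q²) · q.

Compute (q²) · q by multiplying left to right and reducing via the relations at each step:
  (q²) · q = q³

Answer: q³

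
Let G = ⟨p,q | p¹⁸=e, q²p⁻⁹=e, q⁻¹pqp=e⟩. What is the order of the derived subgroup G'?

G' = [G, G] is generated by all commutators. The generator-pair commutators are: [p, q] = p².
The subgroup they normally generate is {e, p², p⁴, p⁶, p⁸, p¹⁰, p¹², p¹⁴, p¹⁶}, of order 9.
Check: |G/G'| = 36/9 = 4 is the order of the abelianisation.

Answer: 9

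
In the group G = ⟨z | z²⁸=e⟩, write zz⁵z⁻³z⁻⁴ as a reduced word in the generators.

Multiply left to right, reducing at each step:
  z · z⁵ = z⁶
  (z⁶) · z⁻³ = z³
  (z³) · z⁻⁴ = z²⁷

Answer: z²⁷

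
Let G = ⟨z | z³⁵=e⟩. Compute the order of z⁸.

Compute successive powers until reaching e:
  (z⁸)¹ = z⁸, (z⁸)² = z¹⁶, (z⁸)³ = z²⁴, (z⁸)⁴ = z³², (z⁸)⁵ = z⁵, (z⁸)⁶ = z¹³, (z⁸)⁷ = z²¹, (z⁸)⁸ = z²⁹, (z⁸)⁹ = z², (z⁸)¹⁰ = z¹⁰, (z⁸)¹¹ = z¹⁸, (z⁸)¹² = z²⁶, (z⁸)¹³ = z³⁴, (z⁸)¹⁴ = z⁷, (z⁸)¹⁵ = z¹⁵, (z⁸)¹⁶ = z²³, (z⁸)¹⁷ = z³¹, (z⁸)¹⁸ = z⁴, (z⁸)¹⁹ = z¹², (z⁸)²⁰ = z²⁰, (z⁸)²¹ = z²⁸, (z⁸)²² = z, (z⁸)²³ = z⁹, (z⁸)²⁴ = z¹⁷, (z⁸)²⁵ = z²⁵, (z⁸)²⁶ = z³³, (z⁸)²⁷ = z⁶, (z⁸)²⁸ = z¹⁴, (z⁸)²⁹ = z²², (z⁸)³⁰ = z³⁰, (z⁸)³¹ = z³, (z⁸)³² = z¹¹, (z⁸)³³ = z¹⁹, (z⁸)³⁴ = z²⁷, (z⁸)³⁵ = e.
The smallest positive k with (z⁸)ᵏ = e is 35.

Answer: 35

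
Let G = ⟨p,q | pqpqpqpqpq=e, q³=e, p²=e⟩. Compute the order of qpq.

Compute successive powers until reaching e:
  (qpq)¹ = qpq, (qpq)² = qpq²pq, (qpq)³ = q²pqpq², (qpq)⁴ = q²pq², (qpq)⁵ = e.
The smallest positive k with (qpq)ᵏ = e is 5.

Answer: 5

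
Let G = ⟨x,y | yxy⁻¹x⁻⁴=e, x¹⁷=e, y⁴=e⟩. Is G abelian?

x·y = xy but y·x = x⁴y, so x·y ≠ y·x and G is not abelian.

Answer: No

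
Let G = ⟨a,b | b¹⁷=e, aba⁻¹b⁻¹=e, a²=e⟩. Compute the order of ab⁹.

Compute successive powers until reaching e:
  (ab⁹)¹ = ab⁹, (ab⁹)² = b, (ab⁹)³ = ab¹⁰, (ab⁹)⁴ = b², (ab⁹)⁵ = ab¹¹, (ab⁹)⁶ = b³, (ab⁹)⁷ = ab¹², (ab⁹)⁸ = b⁴, (ab⁹)⁹ = ab¹³, (ab⁹)¹⁰ = b⁵, (ab⁹)¹¹ = ab¹⁴, (ab⁹)¹² = b⁶, (ab⁹)¹³ = ab¹⁵, (ab⁹)¹⁴ = b⁷, (ab⁹)¹⁵ = ab¹⁶, (ab⁹)¹⁶ = b⁸, (ab⁹)¹⁷ = a, (ab⁹)¹⁸ = b⁹, (ab⁹)¹⁹ = ab, (ab⁹)²⁰ = b¹⁰, (ab⁹)²¹ = ab², (ab⁹)²² = b¹¹, (ab⁹)²³ = ab³, (ab⁹)²⁴ = b¹², (ab⁹)²⁵ = ab⁴, (ab⁹)²⁶ = b¹³, (ab⁹)²⁷ = ab⁵, (ab⁹)²⁸ = b¹⁴, (ab⁹)²⁹ = ab⁶, (ab⁹)³⁰ = b¹⁵, (ab⁹)³¹ = ab⁷, (ab⁹)³² = b¹⁶, (ab⁹)³³ = ab⁸, (ab⁹)³⁴ = e.
The smallest positive k with (ab⁹)ᵏ = e is 34.

Answer: 34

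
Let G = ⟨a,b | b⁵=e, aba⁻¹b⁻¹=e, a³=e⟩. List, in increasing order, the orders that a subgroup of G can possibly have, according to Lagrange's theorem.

|G| = 15 = 3 · 5. By Lagrange's theorem the order of any subgroup divides 15; the divisors of 15 are 1, 3, 5, 15.

Answer: 1, 3, 5, 15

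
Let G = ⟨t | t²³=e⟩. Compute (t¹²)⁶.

Compute successive powers of (t¹²), reducing at each step:
  (t¹²)²: (t¹²) · t¹² = t
  (t¹²)³: t · t¹² = t¹³
  (t¹²)⁴: (t¹³) · t¹² = t²
  (t¹²)⁵: (t²) · t¹² = t¹⁴
  (t¹²)⁶: (t¹⁴) · t¹² = t³

Answer: t³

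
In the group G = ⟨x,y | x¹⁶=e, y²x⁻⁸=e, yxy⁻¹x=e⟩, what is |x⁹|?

Compute successive powers until reaching e:
  (x⁹)¹ = x⁹, (x⁹)² = x², (x⁹)³ = x¹¹, (x⁹)⁴ = x⁴, (x⁹)⁵ = x¹³, (x⁹)⁶ = x⁶, (x⁹)⁷ = x¹⁵, (x⁹)⁸ = x⁸, (x⁹)⁹ = x, (x⁹)¹⁰ = x¹⁰, (x⁹)¹¹ = x³, (x⁹)¹² = x¹², (x⁹)¹³ = x⁵, (x⁹)¹⁴ = x¹⁴, (x⁹)¹⁵ = x⁷, (x⁹)¹⁶ = e.
The smallest positive k with (x⁹)ᵏ = e is 16.

Answer: 16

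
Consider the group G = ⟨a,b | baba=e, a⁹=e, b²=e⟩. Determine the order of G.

Enumerate words in the generators, reducing via the relations: the distinct elements are
  {a, b, e, ab, a², a³, a⁴, a⁵, a⁶, a⁷, a⁸, a²b, a³b, a⁴b, a⁵b, a⁶b, a⁷b, a⁸b}.
No further products give new elements, so |G| = 18.

Answer: 18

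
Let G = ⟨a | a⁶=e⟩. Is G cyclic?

|G| = 6. The element a has order 6 (its powers give 6 distinct elements), so ⟨a⟩ = G and G is cyclic.

Answer: Yes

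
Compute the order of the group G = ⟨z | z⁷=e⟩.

G is generated by a single element, so G is cyclic. The relator gives z⁷ = e and no smaller power is forced to be e, so the 7 powers {e, z, z², z³, z⁴, z⁵, z⁶} are distinct. Hence |G| = 7.

Answer: 7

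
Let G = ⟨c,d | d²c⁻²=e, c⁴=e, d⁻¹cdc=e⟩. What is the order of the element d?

Compute successive powers until reaching e:
  d¹ = d, d² = c², d³ = d⁻¹, d⁴ = e.
The smallest positive k with dᵏ = e is 4.

Answer: 4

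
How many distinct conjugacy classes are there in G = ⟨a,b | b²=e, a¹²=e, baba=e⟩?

The conjugacy classes (representative and size) are:
  [e] (size 1), [a¹¹] (size 2), [a²] (size 2), [a⁹] (size 2), [a⁴] (size 2), [a⁵] (size 2), [a⁶] (size 1), [b] (size 6), [ab] (size 6).
Class equation: 1 + 2 + 2 + 2 + 2 + 2 + 1 + 6 + 6 = 24 = |G|. So G has 9 conjugacy classes.

Answer: 9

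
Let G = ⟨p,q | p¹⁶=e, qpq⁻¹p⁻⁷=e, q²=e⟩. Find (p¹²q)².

Compute successive powers of (p¹²q), reducing at each step:
  (p¹²q)²: (p¹²q) · p¹² = q;   q · q = e

Answer: e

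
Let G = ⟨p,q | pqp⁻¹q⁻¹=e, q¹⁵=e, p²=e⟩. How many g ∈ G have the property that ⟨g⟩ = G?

G is cyclic of order 30. An element generates G iff its order is 30, and a cyclic group of order 30 has exactly φ(30) = 8 such elements.

Answer: 8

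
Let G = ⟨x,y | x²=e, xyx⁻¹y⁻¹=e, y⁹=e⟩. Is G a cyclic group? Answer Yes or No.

|G| = 18. The element xy has order 18 (its powers give 18 distinct elements), so ⟨xy⟩ = G and G is cyclic.

Answer: Yes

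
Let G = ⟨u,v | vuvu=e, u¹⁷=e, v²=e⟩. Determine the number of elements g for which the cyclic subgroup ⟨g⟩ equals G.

⟨g⟩ = G would require ord(g) = |G| = 34, but the maximum element order in G is 17 < 34. So G is not cyclic and no single element generates it: the count is 0.

Answer: 0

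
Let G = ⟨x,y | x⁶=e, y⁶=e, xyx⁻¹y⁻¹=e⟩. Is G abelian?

Each pair of generators commutes: x·y = xy = y·x. Since the generators pairwise commute, every element of G commutes with every other, so G is abelian.

Answer: Yes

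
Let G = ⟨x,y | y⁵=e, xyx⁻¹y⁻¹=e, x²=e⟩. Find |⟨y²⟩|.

|⟨y²⟩| equals the order of y². Compute successive powers until reaching e:
  (y²)¹ = y², (y²)² = y⁴, (y²)³ = y, (y²)⁴ = y³, (y²)⁵ = e.
The smallest positive k with (y²)ᵏ = e is 5, so |⟨y²⟩| = 5.

Answer: 5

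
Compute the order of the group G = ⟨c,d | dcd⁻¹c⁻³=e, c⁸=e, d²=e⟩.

Enumerate words in the generators, reducing via the relations: the distinct elements are
  {c, d, e, cd, c², c³, c⁴, c⁵, c⁶, c⁷, c²d, c³d, c⁴d, c⁵d, c⁶d, c⁷d}.
No further products give new elements, so |G| = 16.

Answer: 16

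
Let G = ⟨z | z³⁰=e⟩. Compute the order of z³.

Compute successive powers until reaching e:
  (z³)¹ = z³, (z³)² = z⁶, (z³)³ = z⁹, (z³)⁴ = z¹², (z³)⁵ = z¹⁵, (z³)⁶ = z¹⁸, (z³)⁷ = z²¹, (z³)⁸ = z²⁴, (z³)⁹ = z²⁷, (z³)¹⁰ = e.
The smallest positive k with (z³)ᵏ = e is 10.

Answer: 10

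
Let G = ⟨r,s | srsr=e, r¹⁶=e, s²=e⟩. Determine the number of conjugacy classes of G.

The conjugacy classes (representative and size) are:
  [e] (size 1), [r¹⁵] (size 2), [r²] (size 2), [r³] (size 2), [r¹²] (size 2), [r⁵] (size 2), [r⁶] (size 2), [r⁷] (size 2), [r⁸] (size 1), [r²s] (size 8), [r¹⁵s] (size 8).
Class equation: 1 + 2 + 2 + 2 + 2 + 2 + 2 + 2 + 1 + 8 + 8 = 32 = |G|. So G has 11 conjugacy classes.

Answer: 11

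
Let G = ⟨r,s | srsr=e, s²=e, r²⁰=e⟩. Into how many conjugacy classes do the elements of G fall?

The conjugacy classes (representative and size) are:
  [e] (size 1), [r] (size 2), [r¹⁸] (size 2), [r³] (size 2), [r⁴] (size 2), [r¹⁵] (size 2), [r¹⁴] (size 2), [r⁷] (size 2), [r¹²] (size 2), [r¹¹] (size 2), [r¹⁰] (size 1), [r¹⁸s] (size 10), [r⁵s] (size 10).
Class equation: 1 + 2 + 2 + 2 + 2 + 2 + 2 + 2 + 2 + 2 + 1 + 10 + 10 = 40 = |G|. So G has 13 conjugacy classes.

Answer: 13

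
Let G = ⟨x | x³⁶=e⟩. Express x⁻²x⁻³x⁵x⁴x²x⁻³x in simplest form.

Multiply left to right, reducing at each step:
  (x³⁴) · x⁻³ = x³¹
  (x³¹) · x⁵ = e
  e · x⁴ = x⁴
  (x⁴) · x² = x⁶
  (x⁶) · x⁻³ = x³
  (x³) · x = x⁴

Answer: x⁴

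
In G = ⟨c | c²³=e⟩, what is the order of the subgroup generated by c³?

|⟨c³⟩| equals the order of c³. Compute successive powers until reaching e:
  (c³)¹ = c³, (c³)² = c⁶, (c³)³ = c⁹, (c³)⁴ = c¹², (c³)⁵ = c¹⁵, (c³)⁶ = c¹⁸, (c³)⁷ = c²¹, (c³)⁸ = c, (c³)⁹ = c⁴, (c³)¹⁰ = c⁷, (c³)¹¹ = c¹⁰, (c³)¹² = c¹³, (c³)¹³ = c¹⁶, (c³)¹⁴ = c¹⁹, (c³)¹⁵ = c²², (c³)¹⁶ = c², (c³)¹⁷ = c⁵, (c³)¹⁸ = c⁸, (c³)¹⁹ = c¹¹, (c³)²⁰ = c¹⁴, (c³)²¹ = c¹⁷, (c³)²² = c²⁰, (c³)²³ = e.
The smallest positive k with (c³)ᵏ = e is 23, so |⟨c³⟩| = 23.

Answer: 23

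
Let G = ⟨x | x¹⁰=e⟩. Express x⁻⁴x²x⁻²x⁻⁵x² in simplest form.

Multiply left to right, reducing at each step:
  (x⁶) · x² = x⁸
  (x⁸) · x⁻² = x⁶
  (x⁶) · x⁻⁵ = x
  x · x² = x³

Answer: x³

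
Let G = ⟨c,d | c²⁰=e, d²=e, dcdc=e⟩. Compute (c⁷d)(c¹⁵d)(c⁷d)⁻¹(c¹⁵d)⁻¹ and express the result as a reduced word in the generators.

[(c⁷d), (c¹⁵d)] = (c⁷d)·(c¹⁵d)·(c⁷d)⁻¹·(c¹⁵d)⁻¹.
  (c⁷d) · (c¹⁵d) = c¹²
  (c¹²) · (c⁷d) = c¹⁹d
  (c¹⁹d) · (c¹⁵d) = c⁴

Answer: c⁴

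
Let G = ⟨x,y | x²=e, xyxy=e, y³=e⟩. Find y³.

Compute successive powers of y, reducing at each step:
  y²: y · y = y²
  y³: (y²) · y = e

Answer: e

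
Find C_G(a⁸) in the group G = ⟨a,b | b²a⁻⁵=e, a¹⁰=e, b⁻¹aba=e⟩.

⟨a⁸⟩ ⊆ C_G(a⁸) since powers of a⁸ commute with a⁸; so |C_G(a⁸)| ≥ |⟨a⁸⟩| = 5.
By orbit–stabilizer, |C_G(a⁸)| = |G| / |conj. class of a⁸| = 20 / 2 = 10.
The 10 elements commuting with a⁸ are {e, a, a², a³, a⁴, a⁵, a⁶, a⁷, a⁸, a⁹}.

Answer: {e, a, a², a³, a⁴, a⁵, a⁶, a⁷, a⁸, a⁹}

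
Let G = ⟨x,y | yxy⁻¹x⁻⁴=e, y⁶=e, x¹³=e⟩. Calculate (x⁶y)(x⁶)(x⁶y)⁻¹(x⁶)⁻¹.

[(x⁶y), (x⁶)] = (x⁶y)·(x⁶)·(x⁶y)⁻¹·(x⁶)⁻¹.
  (x⁶y) · (x⁶) = x⁴y
  (x⁴y) · (x⁵y⁵) = x¹¹
  (x¹¹) · (x⁷) = x⁵

Answer: x⁵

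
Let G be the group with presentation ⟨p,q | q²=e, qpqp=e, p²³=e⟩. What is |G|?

Enumerate words in the generators, reducing via the relations: the distinct elements are
  {e, p, q, pq, p², p³, p⁴, p⁵, p⁶, p⁷, p⁸, p⁹, p²q, p²², p²¹, p²⁰, p³q, p¹², p¹³, p¹¹, p¹⁰, p¹⁴, p¹⁵, p¹⁶, p¹⁷, p¹⁸, p¹⁹, p⁴q, p⁵q, p⁶q, p⁷q, p⁸q, p⁹q, p²²q, p²¹q, p²⁰q, p¹²q, p¹³q, p¹¹q, p¹⁰q, p¹⁴q, p¹⁵q, p¹⁶q, p¹⁷q, p¹⁸q, p¹⁹q}.
No further products give new elements, so |G| = 46.

Answer: 46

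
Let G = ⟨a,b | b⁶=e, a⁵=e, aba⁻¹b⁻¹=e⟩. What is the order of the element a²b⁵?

Compute successive powers until reaching e:
  (a²b⁵)¹ = a²b⁵, (a²b⁵)² = a⁴b⁴, (a²b⁵)³ = ab³, (a²b⁵)⁴ = a³b², (a²b⁵)⁵ = b, (a²b⁵)⁶ = a², (a²b⁵)⁷ = a⁴b⁵, (a²b⁵)⁸ = ab⁴, (a²b⁵)⁹ = a³b³, (a²b⁵)¹⁰ = b², (a²b⁵)¹¹ = a²b, (a²b⁵)¹² = a⁴, (a²b⁵)¹³ = ab⁵, (a²b⁵)¹⁴ = a³b⁴, (a²b⁵)¹⁵ = b³, (a²b⁵)¹⁶ = a²b², (a²b⁵)¹⁷ = a⁴b, (a²b⁵)¹⁸ = a, (a²b⁵)¹⁹ = a³b⁵, (a²b⁵)²⁰ = b⁴, (a²b⁵)²¹ = a²b³, (a²b⁵)²² = a⁴b², (a²b⁵)²³ = ab, (a²b⁵)²⁴ = a³, (a²b⁵)²⁵ = b⁵, (a²b⁵)²⁶ = a²b⁴, (a²b⁵)²⁷ = a⁴b³, (a²b⁵)²⁸ = ab², (a²b⁵)²⁹ = a³b, (a²b⁵)³⁰ = e.
The smallest positive k with (a²b⁵)ᵏ = e is 30.

Answer: 30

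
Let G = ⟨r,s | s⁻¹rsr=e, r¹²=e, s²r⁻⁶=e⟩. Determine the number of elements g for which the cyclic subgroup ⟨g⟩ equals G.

⟨g⟩ = G would require ord(g) = |G| = 24, but the maximum element order in G is 12 < 24. So G is not cyclic and no single element generates it: the count is 0.

Answer: 0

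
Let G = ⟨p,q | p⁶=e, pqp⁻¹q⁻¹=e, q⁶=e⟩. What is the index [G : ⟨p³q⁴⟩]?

First find ord(p³q⁴) by computing successive powers:
  (p³q⁴)¹ = p³q⁴, (p³q⁴)² = q², (p³q⁴)³ = p³, (p³q⁴)⁴ = q⁴, (p³q⁴)⁵ = p³q², (p³q⁴)⁶ = e.
So |⟨p³q⁴⟩| = ord(p³q⁴) = 6. With |G| = 36, by Lagrange [G : ⟨p³q⁴⟩] = 36/6 = 6.

Answer: 6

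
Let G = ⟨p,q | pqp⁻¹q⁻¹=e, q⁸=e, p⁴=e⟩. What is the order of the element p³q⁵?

Compute successive powers until reaching e:
  (p³q⁵)¹ = p³q⁵, (p³q⁵)² = p²q², (p³q⁵)³ = pq⁷, (p³q⁵)⁴ = q⁴, (p³q⁵)⁵ = p³q, (p³q⁵)⁶ = p²q⁶, (p³q⁵)⁷ = pq³, (p³q⁵)⁸ = e.
The smallest positive k with (p³q⁵)ᵏ = e is 8.

Answer: 8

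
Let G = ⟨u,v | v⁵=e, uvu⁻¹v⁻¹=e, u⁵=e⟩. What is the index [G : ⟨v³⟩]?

First find ord(v³) by computing successive powers:
  (v³)¹ = v³, (v³)² = v, (v³)³ = v⁴, (v³)⁴ = v², (v³)⁵ = e.
So |⟨v³⟩| = ord(v³) = 5. With |G| = 25, by Lagrange [G : ⟨v³⟩] = 25/5 = 5.

Answer: 5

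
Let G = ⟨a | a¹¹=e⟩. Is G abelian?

G has a single generator, so G is cyclic and hence abelian.

Answer: Yes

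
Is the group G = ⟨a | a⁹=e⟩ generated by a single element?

|G| = 9. The element a has order 9 (its powers give 9 distinct elements), so ⟨a⟩ = G and G is cyclic.

Answer: Yes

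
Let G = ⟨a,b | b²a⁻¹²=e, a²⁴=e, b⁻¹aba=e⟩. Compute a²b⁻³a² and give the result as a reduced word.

Multiply left to right, reducing at each step:
  (a²) · b⁻³ = a²b
  (a²b) · a² = b

Answer: b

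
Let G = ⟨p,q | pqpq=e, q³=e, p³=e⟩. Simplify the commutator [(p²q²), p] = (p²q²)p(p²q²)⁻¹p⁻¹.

[(p²q²), p] = (p²q²)·p·(p²q²)⁻¹·p⁻¹.
  (p²q²) · p = qp²
  (qp²) · (p²q²) = p²q
  (p²q) · (p²) = pq²p

Answer: pq²p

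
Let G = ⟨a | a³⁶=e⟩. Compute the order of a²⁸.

Compute successive powers until reaching e:
  (a²⁸)¹ = a²⁸, (a²⁸)² = a²⁰, (a²⁸)³ = a¹², (a²⁸)⁴ = a⁴, (a²⁸)⁵ = a³², (a²⁸)⁶ = a²⁴, (a²⁸)⁷ = a¹⁶, (a²⁸)⁸ = a⁸, (a²⁸)⁹ = e.
The smallest positive k with (a²⁸)ᵏ = e is 9.

Answer: 9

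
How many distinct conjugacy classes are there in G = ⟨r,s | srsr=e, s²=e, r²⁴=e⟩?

The conjugacy classes (representative and size) are:
  [e] (size 1), [r²³] (size 2), [r²] (size 2), [r³] (size 2), [r²⁰] (size 2), [r¹⁹] (size 2), [r⁶] (size 2), [r⁷] (size 2), [r⁸] (size 2), [r⁹] (size 2), [r¹⁴] (size 2), [r¹¹] (size 2), [r¹²] (size 1), [r⁴s] (size 12), [r⁵s] (size 12).
Class equation: 1 + 2 + 2 + 2 + 2 + 2 + 2 + 2 + 2 + 2 + 2 + 2 + 1 + 12 + 12 = 48 = |G|. So G has 15 conjugacy classes.

Answer: 15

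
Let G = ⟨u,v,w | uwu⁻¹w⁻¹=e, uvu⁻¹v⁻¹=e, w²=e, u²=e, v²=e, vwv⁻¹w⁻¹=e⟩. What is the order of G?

Enumerate words in the generators, reducing via the relations: the distinct elements are
  {e, u, v, w, uv, uw, vw, uvw}.
No further products give new elements, so |G| = 8.

Answer: 8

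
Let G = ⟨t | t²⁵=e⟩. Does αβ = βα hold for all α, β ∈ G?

G has a single generator, so G is cyclic and hence abelian.

Answer: Yes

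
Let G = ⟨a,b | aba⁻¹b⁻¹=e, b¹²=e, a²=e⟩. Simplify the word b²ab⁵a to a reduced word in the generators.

Multiply left to right, reducing at each step:
  (b²) · a = ab²
  (ab²) · b⁵ = ab⁷
  (ab⁷) · a = b⁷

Answer: b⁷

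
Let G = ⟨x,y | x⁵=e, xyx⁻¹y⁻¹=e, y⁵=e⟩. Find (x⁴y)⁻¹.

The order of (x⁴y) is 5 (smallest k with (x⁴y)ᵏ = e), so (x⁴y)⁻¹ = (x⁴y)⁴ = xy⁴.
Check: (x⁴y) · (xy⁴) → (x⁴y) · x = y;   y · y⁴ = e, giving e as required.

Answer: xy⁴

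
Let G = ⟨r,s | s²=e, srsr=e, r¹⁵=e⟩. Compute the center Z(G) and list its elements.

An element z ∈ Z(G) iff z commutes with every generator.
For example e is central: e·r = r = r·e; e·s = s = s·e.
Whereas r ∉ Z(G) since r·s = rs ≠ r¹⁴s = s·r.
Checking each of the 30 elements this way gives Z(G) = {e}, of order 1.

Answer: {e}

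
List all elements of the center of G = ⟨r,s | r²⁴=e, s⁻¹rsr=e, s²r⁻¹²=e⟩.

An element z ∈ Z(G) iff z commutes with every generator.
For example r¹² is central: (r¹²)·r = r¹³ = r·(r¹²); (r¹²)·s = s⁻¹ = s·(r¹²).
Whereas r ∉ Z(G) since r·s = rs ≠ r¹¹s⁻¹ = s·r.
Checking each of the 48 elements this way gives Z(G) = {e, r¹²}, of order 2.

Answer: {e, r¹²}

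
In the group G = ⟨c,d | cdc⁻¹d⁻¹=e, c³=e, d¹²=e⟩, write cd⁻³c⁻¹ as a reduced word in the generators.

Multiply left to right, reducing at each step:
  c · d⁻³ = cd⁹
  (cd⁹) · c⁻¹ = d⁹

Answer: d⁹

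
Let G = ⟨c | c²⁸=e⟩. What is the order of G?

G is generated by a single element, so G is cyclic. The relator gives c²⁸ = e and no smaller power is forced to be e, so the 28 powers {c, e, c², c³, c⁴, c⁵, c⁶, c⁷, c⁸, c⁹, c²², c²³, c²¹, c²⁰, c²⁴, c²⁵, c²⁶, c²⁷, c¹², c¹³, c¹¹, c¹⁰, c¹⁴, c¹⁵, c¹⁶, c¹⁷, c¹⁸, c¹⁹} are distinct. Hence |G| = 28.

Answer: 28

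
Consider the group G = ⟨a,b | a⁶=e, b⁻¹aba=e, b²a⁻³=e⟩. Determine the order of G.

Enumerate words in the generators, reducing via the relations: the distinct elements are
  {a, b, e, ab, a², a³, a⁴, a⁵, a²b, b⁻¹, ab⁻¹, a²b⁻¹}.
No further products give new elements, so |G| = 12.

Answer: 12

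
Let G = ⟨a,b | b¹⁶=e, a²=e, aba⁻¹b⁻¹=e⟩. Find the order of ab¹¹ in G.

Compute successive powers until reaching e:
  (ab¹¹)¹ = ab¹¹, (ab¹¹)² = b⁶, (ab¹¹)³ = ab, (ab¹¹)⁴ = b¹², (ab¹¹)⁵ = ab⁷, (ab¹¹)⁶ = b², (ab¹¹)⁷ = ab¹³, (ab¹¹)⁸ = b⁸, (ab¹¹)⁹ = ab³, (ab¹¹)¹⁰ = b¹⁴, (ab¹¹)¹¹ = ab⁹, (ab¹¹)¹² = b⁴, (ab¹¹)¹³ = ab¹⁵, (ab¹¹)¹⁴ = b¹⁰, (ab¹¹)¹⁵ = ab⁵, (ab¹¹)¹⁶ = e.
The smallest positive k with (ab¹¹)ᵏ = e is 16.

Answer: 16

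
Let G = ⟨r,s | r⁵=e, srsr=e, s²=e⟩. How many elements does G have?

Enumerate words in the generators, reducing via the relations: the distinct elements are
  {e, r, s, rs, r², r³, r⁴, r²s, r³s, r⁴s}.
No further products give new elements, so |G| = 10.

Answer: 10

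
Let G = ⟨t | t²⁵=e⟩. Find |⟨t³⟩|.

|⟨t³⟩| equals the order of t³. Compute successive powers until reaching e:
  (t³)¹ = t³, (t³)² = t⁶, (t³)³ = t⁹, (t³)⁴ = t¹², (t³)⁵ = t¹⁵, (t³)⁶ = t¹⁸, (t³)⁷ = t²¹, (t³)⁸ = t²⁴, (t³)⁹ = t², (t³)¹⁰ = t⁵, (t³)¹¹ = t⁸, (t³)¹² = t¹¹, (t³)¹³ = t¹⁴, (t³)¹⁴ = t¹⁷, (t³)¹⁵ = t²⁰, (t³)¹⁶ = t²³, (t³)¹⁷ = t, (t³)¹⁸ = t⁴, (t³)¹⁹ = t⁷, (t³)²⁰ = t¹⁰, (t³)²¹ = t¹³, (t³)²² = t¹⁶, (t³)²³ = t¹⁹, (t³)²⁴ = t²², (t³)²⁵ = e.
The smallest positive k with (t³)ᵏ = e is 25, so |⟨t³⟩| = 25.

Answer: 25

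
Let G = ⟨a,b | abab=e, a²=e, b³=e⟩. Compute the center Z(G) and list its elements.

An element z ∈ Z(G) iff z commutes with every generator.
For example e is central: e·a = a = a·e; e·b = b = b·e.
Whereas a ∉ Z(G) since a·b = ab ≠ ab² = b·a.
Checking each of the 6 elements this way gives Z(G) = {e}, of order 1.

Answer: {e}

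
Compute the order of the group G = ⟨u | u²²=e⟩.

G is generated by a single element, so G is cyclic. The relator gives u²² = e and no smaller power is forced to be e, so the 22 powers {e, u, u², u³, u⁴, u⁵, u⁶, u⁷, u⁸, u⁹, u²¹, u²⁰, u¹², u¹³, u¹¹, u¹⁰, u¹⁴, u¹⁵, u¹⁶, u¹⁷, u¹⁸, u¹⁹} are distinct. Hence |G| = 22.

Answer: 22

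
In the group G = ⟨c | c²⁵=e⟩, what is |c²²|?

Compute successive powers until reaching e:
  (c²²)¹ = c²², (c²²)² = c¹⁹, (c²²)³ = c¹⁶, (c²²)⁴ = c¹³, (c²²)⁵ = c¹⁰, (c²²)⁶ = c⁷, (c²²)⁷ = c⁴, (c²²)⁸ = c, (c²²)⁹ = c²³, (c²²)¹⁰ = c²⁰, (c²²)¹¹ = c¹⁷, (c²²)¹² = c¹⁴, (c²²)¹³ = c¹¹, (c²²)¹⁴ = c⁸, (c²²)¹⁵ = c⁵, (c²²)¹⁶ = c², (c²²)¹⁷ = c²⁴, (c²²)¹⁸ = c²¹, (c²²)¹⁹ = c¹⁸, (c²²)²⁰ = c¹⁵, (c²²)²¹ = c¹², (c²²)²² = c⁹, (c²²)²³ = c⁶, (c²²)²⁴ = c³, (c²²)²⁵ = e.
The smallest positive k with (c²²)ᵏ = e is 25.

Answer: 25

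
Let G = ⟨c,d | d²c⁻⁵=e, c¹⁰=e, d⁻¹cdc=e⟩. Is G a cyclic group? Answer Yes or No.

Every cyclic group is abelian. But c·d = cd while d·c = c⁴d⁻¹, so c·d ≠ d·c and G is not abelian. Hence G is not cyclic.

Answer: No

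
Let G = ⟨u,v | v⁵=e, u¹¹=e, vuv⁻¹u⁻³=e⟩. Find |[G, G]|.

G' = [G, G] is generated by all commutators. The generator-pair commutators are: [u, v] = u⁹.
The subgroup they normally generate is {e, u, u², u³, u⁴, u⁵, u⁶, u⁷, u⁸, u⁹, u¹⁰}, of order 11.
Check: |G/G'| = 55/11 = 5 is the order of the abelianisation.

Answer: 11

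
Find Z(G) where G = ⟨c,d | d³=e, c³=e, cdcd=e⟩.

An element z ∈ Z(G) iff z commutes with every generator.
For example e is central: e·c = c = c·e; e·d = d = d·e.
Whereas c ∉ Z(G) since c·d = cd ≠ c²d² = d·c.
Checking each of the 12 elements this way gives Z(G) = {e}, of order 1.

Answer: {e}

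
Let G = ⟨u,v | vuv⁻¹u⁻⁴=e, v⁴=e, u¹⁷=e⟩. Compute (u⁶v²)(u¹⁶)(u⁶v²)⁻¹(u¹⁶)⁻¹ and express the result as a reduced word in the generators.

[(u⁶v²), (u¹⁶)] = (u⁶v²)·(u¹⁶)·(u⁶v²)⁻¹·(u¹⁶)⁻¹.
  (u⁶v²) · (u¹⁶) = u⁷v²
  (u⁷v²) · (u⁶v²) = u
  u · u = u²

Answer: u²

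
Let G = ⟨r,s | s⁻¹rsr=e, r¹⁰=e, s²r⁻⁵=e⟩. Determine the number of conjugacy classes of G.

The conjugacy classes (representative and size) are:
  [e] (size 1), [r] (size 2), [r⁸] (size 2), [r⁷] (size 2), [r⁴] (size 2), [r⁵] (size 1), [r⁴s] (size 5), [r²s⁻¹] (size 5).
Class equation: 1 + 2 + 2 + 2 + 2 + 1 + 5 + 5 = 20 = |G|. So G has 8 conjugacy classes.

Answer: 8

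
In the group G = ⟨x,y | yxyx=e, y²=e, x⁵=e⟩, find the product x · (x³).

Compute x · (x³) by multiplying left to right and reducing via the relations at each step:
  x · x³ = x⁴

Answer: x⁴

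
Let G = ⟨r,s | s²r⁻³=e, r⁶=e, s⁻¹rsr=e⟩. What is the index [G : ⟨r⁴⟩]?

First find ord(r⁴) by computing successive powers:
  (r⁴)¹ = r⁴, (r⁴)² = r², (r⁴)³ = e.
So |⟨r⁴⟩| = ord(r⁴) = 3. With |G| = 12, by Lagrange [G : ⟨r⁴⟩] = 12/3 = 4.

Answer: 4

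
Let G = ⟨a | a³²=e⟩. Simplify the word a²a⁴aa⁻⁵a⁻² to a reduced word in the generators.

Multiply left to right, reducing at each step:
  (a²) · a⁴ = a⁶
  (a⁶) · a = a⁷
  (a⁷) · a⁻⁵ = a²
  (a²) · a⁻² = e

Answer: e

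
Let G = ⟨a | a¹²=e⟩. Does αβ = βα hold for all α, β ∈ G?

G has a single generator, so G is cyclic and hence abelian.

Answer: Yes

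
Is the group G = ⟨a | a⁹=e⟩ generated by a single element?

|G| = 9. The element a has order 9 (its powers give 9 distinct elements), so ⟨a⟩ = G and G is cyclic.

Answer: Yes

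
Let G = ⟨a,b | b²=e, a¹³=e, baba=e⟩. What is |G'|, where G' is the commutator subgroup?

G' = [G, G] is generated by all commutators. The generator-pair commutators are: [a, b] = a².
The subgroup they normally generate is {e, a, a², a³, a⁴, a⁵, a⁶, a⁷, a⁸, a⁹, a¹⁰, a¹¹, a¹²}, of order 13.
Check: |G/G'| = 26/13 = 2 is the order of the abelianisation.

Answer: 13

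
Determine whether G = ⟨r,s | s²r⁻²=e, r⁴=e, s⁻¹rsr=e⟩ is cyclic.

Every cyclic group is abelian. But r·s = rs while s·r = rs⁻¹, so r·s ≠ s·r and G is not abelian. Hence G is not cyclic.

Answer: No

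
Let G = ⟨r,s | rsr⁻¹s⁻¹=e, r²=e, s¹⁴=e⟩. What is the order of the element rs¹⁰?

Compute successive powers until reaching e:
  (rs¹⁰)¹ = rs¹⁰, (rs¹⁰)² = s⁶, (rs¹⁰)³ = rs², (rs¹⁰)⁴ = s¹², (rs¹⁰)⁵ = rs⁸, (rs¹⁰)⁶ = s⁴, (rs¹⁰)⁷ = r, (rs¹⁰)⁸ = s¹⁰, (rs¹⁰)⁹ = rs⁶, (rs¹⁰)¹⁰ = s², (rs¹⁰)¹¹ = rs¹², (rs¹⁰)¹² = s⁸, (rs¹⁰)¹³ = rs⁴, (rs¹⁰)¹⁴ = e.
The smallest positive k with (rs¹⁰)ᵏ = e is 14.

Answer: 14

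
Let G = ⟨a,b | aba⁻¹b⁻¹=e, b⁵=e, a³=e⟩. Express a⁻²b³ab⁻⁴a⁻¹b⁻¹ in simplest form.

Multiply left to right, reducing at each step:
  a · b³ = ab³
  (ab³) · a = a²b³
  (a²b³) · b⁻⁴ = a²b⁴
  (a²b⁴) · a⁻¹ = ab⁴
  (ab⁴) · b⁻¹ = ab³

Answer: ab³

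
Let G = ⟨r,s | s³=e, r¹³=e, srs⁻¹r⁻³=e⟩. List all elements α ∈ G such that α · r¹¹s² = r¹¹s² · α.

⟨r¹¹s²⟩ ⊆ C_G(r¹¹s²) since powers of r¹¹s² commute with r¹¹s²; so |C_G(r¹¹s²)| ≥ |⟨r¹¹s²⟩| = 3.
By orbit–stabilizer, |C_G(r¹¹s²)| = |G| / |conj. class of r¹¹s²| = 39 / 13 = 3.
The 3 elements commuting with r¹¹s² are {e, r⁶s, r¹¹s²}.

Answer: {e, r⁶s, r¹¹s²}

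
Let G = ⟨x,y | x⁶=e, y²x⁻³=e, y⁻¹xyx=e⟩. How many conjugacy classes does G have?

The conjugacy classes (representative and size) are:
  [e] (size 1), [x] (size 2), [x²] (size 2), [x³] (size 1), [xy⁻¹] (size 3), [x²y⁻¹] (size 3).
Class equation: 1 + 2 + 2 + 1 + 3 + 3 = 12 = |G|. So G has 6 conjugacy classes.

Answer: 6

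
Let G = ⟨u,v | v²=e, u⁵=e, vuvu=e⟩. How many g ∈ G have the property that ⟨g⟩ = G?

⟨g⟩ = G would require ord(g) = |G| = 10, but the maximum element order in G is 5 < 10. So G is not cyclic and no single element generates it: the count is 0.

Answer: 0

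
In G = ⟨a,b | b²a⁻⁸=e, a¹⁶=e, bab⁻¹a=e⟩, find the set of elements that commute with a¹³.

⟨a¹³⟩ ⊆ C_G(a¹³) since powers of a¹³ commute with a¹³; so |C_G(a¹³)| ≥ |⟨a¹³⟩| = 16.
By orbit–stabilizer, |C_G(a¹³)| = |G| / |conj. class of a¹³| = 32 / 2 = 16.
The 16 elements commuting with a¹³ are {e, a, a², a³, a⁴, a⁵, a⁶, a⁷, a⁸, a⁹, a¹⁰, a¹¹, a¹², a¹³, a¹⁴, a¹⁵}.

Answer: {e, a, a², a³, a⁴, a⁵, a⁶, a⁷, a⁸, a⁹, a¹⁰, a¹¹, a¹², a¹³, a¹⁴, a¹⁵}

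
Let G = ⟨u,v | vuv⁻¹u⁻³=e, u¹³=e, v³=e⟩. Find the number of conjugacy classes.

The conjugacy classes (representative and size) are:
  [e] (size 1), [u] (size 3), [u⁵] (size 3), [u¹⁰] (size 3), [u⁸] (size 3), [u¹⁰v] (size 13), [u⁷v²] (size 13).
Class equation: 1 + 3 + 3 + 3 + 3 + 13 + 13 = 39 = |G|. So G has 7 conjugacy classes.

Answer: 7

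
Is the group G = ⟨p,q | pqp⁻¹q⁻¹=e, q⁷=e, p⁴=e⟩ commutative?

Each pair of generators commutes: p·q = pq = q·p. Since the generators pairwise commute, every element of G commutes with every other, so G is abelian.

Answer: Yes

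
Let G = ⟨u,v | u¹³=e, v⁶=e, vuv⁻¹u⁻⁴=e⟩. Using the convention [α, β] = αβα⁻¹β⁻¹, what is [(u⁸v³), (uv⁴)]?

[(u⁸v³), (uv⁴)] = (u⁸v³)·(uv⁴)·(u⁸v³)⁻¹·(uv⁴)⁻¹.
  (u⁸v³) · (uv⁴) = u⁷v
  (u⁷v) · (u⁸v³) = v⁴
  (v⁴) · (u¹⁰v²) = u¹²

Answer: u¹²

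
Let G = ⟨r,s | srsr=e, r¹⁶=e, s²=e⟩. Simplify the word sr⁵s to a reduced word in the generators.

Multiply left to right, reducing at each step:
  s · r⁵ = r¹¹s
  (r¹¹s) · s = r¹¹

Answer: r¹¹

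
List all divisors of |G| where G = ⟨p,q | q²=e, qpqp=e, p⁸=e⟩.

|G| = 16 = 2⁴. By Lagrange's theorem the order of any subgroup divides 16; the divisors of 16 are 1, 2, 4, 8, 16.

Answer: 1, 2, 4, 8, 16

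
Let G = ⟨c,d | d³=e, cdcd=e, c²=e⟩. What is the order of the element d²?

Compute successive powers until reaching e:
  (d²)¹ = d², (d²)² = d, (d²)³ = e.
The smallest positive k with (d²)ᵏ = e is 3.

Answer: 3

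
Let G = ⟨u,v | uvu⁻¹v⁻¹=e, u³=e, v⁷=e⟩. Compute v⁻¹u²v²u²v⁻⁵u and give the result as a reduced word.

Multiply left to right, reducing at each step:
  (v⁶) · u² = u²v⁶
  (u²v⁶) · v² = u²v
  (u²v) · u² = uv
  (uv) · v⁻⁵ = uv³
  (uv³) · u = u²v³

Answer: u²v³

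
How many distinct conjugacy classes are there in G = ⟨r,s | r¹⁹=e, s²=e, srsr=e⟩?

The conjugacy classes (representative and size) are:
  [e] (size 1), [r¹⁸] (size 2), [r²] (size 2), [r¹⁶] (size 2), [r⁴] (size 2), [r¹⁴] (size 2), [r¹³] (size 2), [r¹²] (size 2), [r⁸] (size 2), [r⁹] (size 2), [s] (size 19).
Class equation: 1 + 2 + 2 + 2 + 2 + 2 + 2 + 2 + 2 + 2 + 19 = 38 = |G|. So G has 11 conjugacy classes.

Answer: 11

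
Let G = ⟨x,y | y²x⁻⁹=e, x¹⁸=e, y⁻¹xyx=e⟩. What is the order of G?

Enumerate words in the generators, reducing via the relations: the distinct elements are
  {e, x, y, xy, x², x³, x⁴, x⁵, x⁶, x⁷, x⁸, x⁹, x²y, x³y, x¹², x¹³, x¹¹, x¹⁰, x¹⁴, x¹⁵, x¹⁶, x¹⁷, x⁴y, x⁵y, x⁶y, x⁷y, x⁸y, y⁻¹, xy⁻¹, x²y⁻¹, x³y⁻¹, x⁴y⁻¹, x⁵y⁻¹, x⁶y⁻¹, x⁷y⁻¹, x⁸y⁻¹}.
No further products give new elements, so |G| = 36.

Answer: 36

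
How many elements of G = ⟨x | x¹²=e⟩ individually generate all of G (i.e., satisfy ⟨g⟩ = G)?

G is cyclic of order 12. An element generates G iff its order is 12, and a cyclic group of order 12 has exactly φ(12) = 4 such elements.

Answer: 4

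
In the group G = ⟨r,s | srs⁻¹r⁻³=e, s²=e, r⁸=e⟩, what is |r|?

Compute successive powers until reaching e:
  r¹ = r, r² = r², r³ = r³, r⁴ = r⁴, r⁵ = r⁵, r⁶ = r⁶, r⁷ = r⁷, r⁸ = e.
The smallest positive k with rᵏ = e is 8.

Answer: 8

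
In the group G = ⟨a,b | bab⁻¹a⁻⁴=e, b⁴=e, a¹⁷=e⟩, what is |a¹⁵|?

Compute successive powers until reaching e:
  (a¹⁵)¹ = a¹⁵, (a¹⁵)² = a¹³, (a¹⁵)³ = a¹¹, (a¹⁵)⁴ = a⁹, (a¹⁵)⁵ = a⁷, (a¹⁵)⁶ = a⁵, (a¹⁵)⁷ = a³, (a¹⁵)⁸ = a, (a¹⁵)⁹ = a¹⁶, (a¹⁵)¹⁰ = a¹⁴, (a¹⁵)¹¹ = a¹², (a¹⁵)¹² = a¹⁰, (a¹⁵)¹³ = a⁸, (a¹⁵)¹⁴ = a⁶, (a¹⁵)¹⁵ = a⁴, (a¹⁵)¹⁶ = a², (a¹⁵)¹⁷ = e.
The smallest positive k with (a¹⁵)ᵏ = e is 17.

Answer: 17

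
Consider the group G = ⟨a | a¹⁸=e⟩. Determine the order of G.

G is generated by a single element, so G is cyclic. The relator gives a¹⁸ = e and no smaller power is forced to be e, so the 18 powers {a, e, a², a³, a⁴, a⁵, a⁶, a⁷, a⁸, a⁹, a¹², a¹³, a¹¹, a¹⁰, a¹⁴, a¹⁵, a¹⁶, a¹⁷} are distinct. Hence |G| = 18.

Answer: 18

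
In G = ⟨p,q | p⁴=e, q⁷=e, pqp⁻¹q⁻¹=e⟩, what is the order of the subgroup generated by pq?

|⟨pq⟩| equals the order of pq. Compute successive powers until reaching e:
  (pq)¹ = pq, (pq)² = p²q², (pq)³ = p³q³, (pq)⁴ = q⁴, (pq)⁵ = pq⁵, (pq)⁶ = p²q⁶, (pq)⁷ = p³, (pq)⁸ = q, (pq)⁹ = pq², (pq)¹⁰ = p²q³, (pq)¹¹ = p³q⁴, (pq)¹² = q⁵, (pq)¹³ = pq⁶, (pq)¹⁴ = p², (pq)¹⁵ = p³q, (pq)¹⁶ = q², (pq)¹⁷ = pq³, (pq)¹⁸ = p²q⁴, (pq)¹⁹ = p³q⁵, (pq)²⁰ = q⁶, (pq)²¹ = p, (pq)²² = p²q, (pq)²³ = p³q², (pq)²⁴ = q³, (pq)²⁵ = pq⁴, (pq)²⁶ = p²q⁵, (pq)²⁷ = p³q⁶, (pq)²⁸ = e.
The smallest positive k with (pq)ᵏ = e is 28, so |⟨pq⟩| = 28.

Answer: 28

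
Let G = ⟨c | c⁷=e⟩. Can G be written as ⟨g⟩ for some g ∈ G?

|G| = 7. The element c has order 7 (its powers give 7 distinct elements), so ⟨c⟩ = G and G is cyclic.

Answer: Yes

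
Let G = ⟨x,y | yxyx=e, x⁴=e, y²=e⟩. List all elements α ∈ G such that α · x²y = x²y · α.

⟨x²y⟩ ⊆ C_G(x²y) since powers of x²y commute with x²y; so |C_G(x²y)| ≥ |⟨x²y⟩| = 2.
By orbit–stabilizer, |C_G(x²y)| = |G| / |conj. class of x²y| = 8 / 2 = 4.
The 4 elements commuting with x²y are {e, x², y, x²y}.

Answer: {e, x², y, x²y}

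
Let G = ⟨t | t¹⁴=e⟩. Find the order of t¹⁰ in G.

Compute successive powers until reaching e:
  (t¹⁰)¹ = t¹⁰, (t¹⁰)² = t⁶, (t¹⁰)³ = t², (t¹⁰)⁴ = t¹², (t¹⁰)⁵ = t⁸, (t¹⁰)⁶ = t⁴, (t¹⁰)⁷ = e.
The smallest positive k with (t¹⁰)ᵏ = e is 7.

Answer: 7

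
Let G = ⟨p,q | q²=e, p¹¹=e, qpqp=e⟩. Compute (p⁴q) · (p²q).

Compute (p⁴q) · (p²q) by multiplying left to right and reducing via the relations at each step:
  (p⁴q) · p² = p²q
  (p²q) · q = p²

Answer: p²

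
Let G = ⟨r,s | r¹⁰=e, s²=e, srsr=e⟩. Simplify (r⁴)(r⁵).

Compute (r⁴) · (r⁵) by multiplying left to right and reducing via the relations at each step:
  (r⁴) · r⁵ = r⁹

Answer: r⁹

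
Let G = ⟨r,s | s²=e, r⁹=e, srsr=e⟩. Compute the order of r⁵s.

Compute successive powers until reaching e:
  (r⁵s)¹ = r⁵s, (r⁵s)² = e.
The smallest positive k with (r⁵s)ᵏ = e is 2.

Answer: 2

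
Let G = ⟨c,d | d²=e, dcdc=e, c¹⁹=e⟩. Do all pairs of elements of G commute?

c·d = cd but d·c = c¹⁸d, so c·d ≠ d·c and G is not abelian.

Answer: No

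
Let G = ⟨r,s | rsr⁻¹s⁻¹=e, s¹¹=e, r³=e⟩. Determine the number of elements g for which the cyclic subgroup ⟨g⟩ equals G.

G is cyclic of order 33. An element generates G iff its order is 33, and a cyclic group of order 33 has exactly φ(33) = 20 such elements.

Answer: 20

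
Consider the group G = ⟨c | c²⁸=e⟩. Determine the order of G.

G is generated by a single element, so G is cyclic. The relator gives c²⁸ = e and no smaller power is forced to be e, so the 28 powers {c, e, c², c³, c⁴, c⁵, c⁶, c⁷, c⁸, c⁹, c²², c²³, c²¹, c²⁰, c²⁴, c²⁵, c²⁶, c²⁷, c¹², c¹³, c¹¹, c¹⁰, c¹⁴, c¹⁵, c¹⁶, c¹⁷, c¹⁸, c¹⁹} are distinct. Hence |G| = 28.

Answer: 28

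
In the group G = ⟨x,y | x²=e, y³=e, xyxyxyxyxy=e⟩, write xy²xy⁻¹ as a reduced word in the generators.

Multiply left to right, reducing at each step:
  x · y² = xy²
  (xy²) · x = xy²x
  (xy²x) · y⁻¹ = xy²xy²

Answer: xy²xy²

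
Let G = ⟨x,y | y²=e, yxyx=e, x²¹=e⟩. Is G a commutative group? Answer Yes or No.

x·y = xy but y·x = x²⁰y, so x·y ≠ y·x and G is not abelian.

Answer: No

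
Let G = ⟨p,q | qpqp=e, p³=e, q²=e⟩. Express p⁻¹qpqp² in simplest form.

Multiply left to right, reducing at each step:
  (p²) · q = p²q
  (p²q) · p = pq
  (pq) · q = p
  p · p² = e

Answer: e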